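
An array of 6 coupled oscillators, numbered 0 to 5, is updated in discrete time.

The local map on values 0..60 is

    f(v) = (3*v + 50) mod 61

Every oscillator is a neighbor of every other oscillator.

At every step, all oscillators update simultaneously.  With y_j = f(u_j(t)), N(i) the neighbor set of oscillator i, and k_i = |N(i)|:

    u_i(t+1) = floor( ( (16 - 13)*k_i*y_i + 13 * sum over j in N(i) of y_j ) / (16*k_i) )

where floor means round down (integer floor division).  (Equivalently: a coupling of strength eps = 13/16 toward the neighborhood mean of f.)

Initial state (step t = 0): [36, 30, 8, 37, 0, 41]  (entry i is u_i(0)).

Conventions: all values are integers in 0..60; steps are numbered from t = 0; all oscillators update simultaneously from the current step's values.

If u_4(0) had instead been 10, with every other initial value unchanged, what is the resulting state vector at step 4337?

Answer: [58, 58, 58, 58, 58, 58]
Key observation: The state at step 2, [14, 14, 14, 14, 14, 14], reappears at step 12: the system is in a cycle of period 10 from step 2 on.  Therefore the state at step 4337 equals the state at step 2 + ((4337 - 2) mod 10) = 7, which is [58, 58, 58, 58, 58, 58].

Derivation:
t=0: [36, 30, 8, 37, 10, 41]
t=1: [29, 29, 28, 29, 29, 29]
t=2: [14, 14, 14, 14, 14, 14]
t=3: [31, 31, 31, 31, 31, 31]
t=4: [21, 21, 21, 21, 21, 21]
t=5: [52, 52, 52, 52, 52, 52]
t=6: [23, 23, 23, 23, 23, 23]
t=7: [58, 58, 58, 58, 58, 58]
t=8: [41, 41, 41, 41, 41, 41]
t=9: [51, 51, 51, 51, 51, 51]
t=10: [20, 20, 20, 20, 20, 20]
t=11: [49, 49, 49, 49, 49, 49]
t=12: [14, 14, 14, 14, 14, 14]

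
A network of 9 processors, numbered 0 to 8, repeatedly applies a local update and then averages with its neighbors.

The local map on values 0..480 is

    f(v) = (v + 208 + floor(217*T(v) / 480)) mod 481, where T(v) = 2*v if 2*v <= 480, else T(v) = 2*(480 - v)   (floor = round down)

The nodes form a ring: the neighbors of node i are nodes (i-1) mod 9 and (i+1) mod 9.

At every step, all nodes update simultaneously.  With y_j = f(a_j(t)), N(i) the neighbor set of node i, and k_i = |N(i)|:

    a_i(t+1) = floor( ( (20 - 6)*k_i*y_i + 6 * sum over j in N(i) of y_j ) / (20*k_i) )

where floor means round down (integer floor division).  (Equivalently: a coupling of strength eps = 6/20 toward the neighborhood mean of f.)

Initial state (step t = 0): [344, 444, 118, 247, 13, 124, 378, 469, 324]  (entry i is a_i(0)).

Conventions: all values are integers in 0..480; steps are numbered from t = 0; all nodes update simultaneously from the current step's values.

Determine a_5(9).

Simulating step by step:
t=0: [344, 444, 118, 247, 13, 124, 378, 469, 324]
t=1: [194, 235, 360, 228, 256, 375, 235, 201, 194]
t=2: [107, 165, 186, 169, 183, 191, 167, 116, 97]
t=3: [352, 102, 70, 57, 73, 80, 108, 365, 400]
t=4: [225, 361, 346, 324, 344, 366, 372, 228, 197]
t=5: [153, 188, 193, 192, 193, 195, 190, 157, 118]
t=6: [90, 75, 92, 92, 94, 95, 80, 95, 308]
t=7: [346, 359, 378, 383, 385, 383, 368, 354, 248]
t=8: [192, 195, 196, 197, 197, 196, 195, 192, 187]
t=9: [91, 97, 100, 101, 101, 100, 97, 91, 85]

Answer: a_5(9) = 100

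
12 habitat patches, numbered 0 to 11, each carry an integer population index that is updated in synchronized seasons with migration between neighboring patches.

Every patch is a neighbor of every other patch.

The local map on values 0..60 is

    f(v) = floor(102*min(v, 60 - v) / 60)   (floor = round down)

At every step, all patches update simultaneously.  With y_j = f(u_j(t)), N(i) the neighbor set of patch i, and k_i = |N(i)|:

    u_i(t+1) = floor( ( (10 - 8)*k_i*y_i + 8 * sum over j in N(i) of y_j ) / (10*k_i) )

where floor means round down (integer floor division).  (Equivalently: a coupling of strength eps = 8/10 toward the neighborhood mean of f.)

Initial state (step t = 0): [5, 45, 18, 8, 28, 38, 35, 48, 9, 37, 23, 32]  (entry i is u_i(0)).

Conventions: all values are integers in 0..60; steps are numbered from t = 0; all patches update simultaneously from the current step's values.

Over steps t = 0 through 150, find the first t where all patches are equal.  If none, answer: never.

Answer: 3
Key observation: Synchronization is absorbing here: once all patches are equal they stay equal, and step 3 is the first all-equal step.

Derivation:
t=0: [5, 45, 18, 8, 28, 38, 35, 48, 9, 37, 23, 32]  (not all equal)
t=1: [27, 29, 30, 27, 32, 31, 31, 28, 28, 31, 31, 32]  (not all equal)
t=2: [47, 47, 48, 47, 47, 47, 47, 47, 47, 47, 47, 47]  (not all equal)
t=3: [21, 21, 21, 21, 21, 21, 21, 21, 21, 21, 21, 21]  (all equal)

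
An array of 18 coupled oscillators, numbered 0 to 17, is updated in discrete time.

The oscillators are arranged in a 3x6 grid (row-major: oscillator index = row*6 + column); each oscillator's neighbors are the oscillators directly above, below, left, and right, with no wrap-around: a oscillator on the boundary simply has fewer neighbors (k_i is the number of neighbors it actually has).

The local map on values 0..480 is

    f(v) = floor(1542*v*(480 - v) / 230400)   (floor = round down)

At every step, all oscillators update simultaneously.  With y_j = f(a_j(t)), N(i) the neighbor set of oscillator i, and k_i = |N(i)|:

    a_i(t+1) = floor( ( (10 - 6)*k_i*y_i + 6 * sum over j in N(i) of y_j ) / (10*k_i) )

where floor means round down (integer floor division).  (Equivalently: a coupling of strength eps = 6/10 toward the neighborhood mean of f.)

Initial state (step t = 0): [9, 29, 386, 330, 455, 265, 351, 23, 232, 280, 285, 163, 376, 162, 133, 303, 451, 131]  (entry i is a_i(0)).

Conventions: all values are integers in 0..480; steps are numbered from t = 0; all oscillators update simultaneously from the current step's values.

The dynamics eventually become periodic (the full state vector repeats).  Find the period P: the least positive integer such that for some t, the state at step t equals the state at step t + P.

Answer: 2
Key observation: The state at step 14, [385, 385, 385, 385, 385, 385, 385, 385, 385, 385, 385, 385, 385, 385, 385, 385, 385, 385], reappears at step 16 — and no state repeats earlier — so the cycle the system enters has period 2.

Derivation:
t=0: [9, 29, 386, 330, 455, 265, 351, 23, 232, 280, 285, 163, 376, 162, 133, 303, 451, 131]
t=1: [128, 102, 257, 270, 247, 278, 193, 195, 303, 366, 280, 349, 298, 265, 340, 297, 241, 251]
t=2: [308, 314, 352, 361, 379, 357, 354, 353, 345, 332, 352, 348, 370, 362, 347, 341, 378, 360]
t=3: [335, 330, 309, 291, 278, 286, 304, 306, 309, 313, 292, 299, 283, 290, 305, 305, 284, 285]
t=4: [336, 339, 351, 362, 371, 369, 354, 353, 353, 356, 365, 366, 367, 364, 358, 358, 367, 368]
t=5: [314, 312, 302, 287, 275, 274, 299, 299, 298, 291, 280, 277, 284, 286, 291, 289, 280, 276]
t=6: [352, 353, 360, 368, 375, 376, 361, 361, 363, 368, 373, 375, 368, 368, 367, 369, 373, 375]
t=7: [296, 295, 287, 275, 265, 262, 287, 286, 282, 275, 267, 263, 278, 277, 277, 273, 267, 264]
t=8: [366, 367, 371, 376, 380, 381, 370, 371, 373, 377, 379, 381, 373, 374, 375, 377, 379, 380]
t=9: [276, 274, 269, 261, 255, 252, 272, 270, 266, 260, 255, 253, 267, 266, 263, 259, 256, 254]
t=10: [376, 377, 379, 381, 383, 383, 378, 378, 380, 382, 383, 383, 379, 380, 381, 382, 383, 383]
t=11: [259, 258, 255, 251, 248, 248, 258, 256, 254, 250, 248, 248, 256, 254, 252, 250, 248, 248]
t=12: [383, 383, 383, 384, 384, 385, 383, 383, 383, 384, 384, 385, 383, 383, 384, 384, 384, 385]
t=13: [248, 248, 247, 246, 245, 244, 248, 248, 247, 246, 245, 244, 248, 247, 246, 246, 245, 244]
t=14: [385, 385, 385, 385, 385, 385, 385, 385, 385, 385, 385, 385, 385, 385, 385, 385, 385, 385]
t=15: [244, 244, 244, 244, 244, 244, 244, 244, 244, 244, 244, 244, 244, 244, 244, 244, 244, 244]
t=16: [385, 385, 385, 385, 385, 385, 385, 385, 385, 385, 385, 385, 385, 385, 385, 385, 385, 385]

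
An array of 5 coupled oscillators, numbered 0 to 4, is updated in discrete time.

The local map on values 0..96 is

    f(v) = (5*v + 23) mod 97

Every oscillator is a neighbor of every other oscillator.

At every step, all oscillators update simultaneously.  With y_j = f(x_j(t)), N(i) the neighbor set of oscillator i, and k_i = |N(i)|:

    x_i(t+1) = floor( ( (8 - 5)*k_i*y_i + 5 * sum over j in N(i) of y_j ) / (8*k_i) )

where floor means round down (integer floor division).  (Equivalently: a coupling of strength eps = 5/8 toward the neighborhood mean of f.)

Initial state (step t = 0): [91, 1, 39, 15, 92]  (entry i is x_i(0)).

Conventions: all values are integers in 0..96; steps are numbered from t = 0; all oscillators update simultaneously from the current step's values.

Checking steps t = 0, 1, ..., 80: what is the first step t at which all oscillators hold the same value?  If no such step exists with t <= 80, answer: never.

Answer: never
Key observation: The state at step 30 reappears at step 41 — the system is in a cycle of period 11 from step 30 on.  No step 0..41 is synchronized, and the cycle repeats forever, so no step up to 80 (or ever) has all oscillators equal.

Derivation:
t=0: [91, 1, 39, 15, 92]  (not all equal)
t=1: [56, 43, 42, 37, 57]  (not all equal)
t=2: [22, 29, 28, 22, 23]  (not all equal)
t=3: [46, 54, 53, 46, 48]  (not all equal)
t=4: [57, 44, 64, 57, 59]  (not all equal)
t=5: [29, 36, 36, 29, 31]  (not all equal)
t=6: [53, 39, 39, 53, 55]  (not all equal)
t=7: [58, 43, 43, 58, 39]  (not all equal)
t=8: [29, 34, 34, 29, 29]  (not all equal)
t=9: [78, 84, 84, 78, 78]  (not all equal)
t=10: [34, 40, 40, 34, 34]  (not all equal)
t=11: [75, 60, 60, 75, 75]  (not all equal)
t=12: [16, 21, 21, 16, 16]  (not all equal)
t=13: [13, 19, 19, 13, 13]  (not all equal)
t=14: [67, 52, 52, 67, 67]  (not all equal)
t=15: [73, 78, 78, 73, 73]  (not all equal)
t=16: [7, 13, 13, 7, 7]  (not all equal)
t=17: [67, 73, 73, 67, 67]  (not all equal)
t=18: [46, 31, 31, 46, 46]  (not all equal)
t=19: [65, 70, 70, 65, 65]  (not all equal)
t=20: [64, 70, 70, 64, 64]  (not all equal)
t=21: [61, 67, 67, 61, 61]  (not all equal)
t=22: [46, 52, 52, 46, 46]  (not all equal)
t=23: [68, 74, 74, 68, 68]  (not all equal)
t=24: [51, 36, 36, 51, 51]  (not all equal)
t=25: [60, 44, 44, 60, 60]  (not all equal)
t=26: [37, 41, 41, 37, 37]  (not all equal)
t=27: [20, 24, 24, 20, 20]  (not all equal)
t=28: [32, 36, 36, 32, 32]  (not all equal)
t=29: [61, 45, 45, 61, 61]  (not all equal)
t=30: [42, 46, 46, 42, 42]  (not all equal)
t=31: [45, 49, 49, 45, 45]  (not all equal)
t=32: [60, 64, 64, 60, 60]  (not all equal)
t=33: [38, 42, 42, 38, 38]  (not all equal)
t=34: [25, 29, 29, 25, 25]  (not all equal)
t=35: [57, 61, 61, 57, 57]  (not all equal)
t=36: [23, 27, 27, 23, 23]  (not all equal)
t=37: [47, 51, 51, 47, 47]  (not all equal)
t=38: [70, 74, 74, 70, 70]  (not all equal)
t=39: [57, 41, 41, 57, 57]  (not all equal)
t=40: [22, 26, 26, 22, 22]  (not all equal)
t=41: [42, 46, 46, 42, 42]  (not all equal)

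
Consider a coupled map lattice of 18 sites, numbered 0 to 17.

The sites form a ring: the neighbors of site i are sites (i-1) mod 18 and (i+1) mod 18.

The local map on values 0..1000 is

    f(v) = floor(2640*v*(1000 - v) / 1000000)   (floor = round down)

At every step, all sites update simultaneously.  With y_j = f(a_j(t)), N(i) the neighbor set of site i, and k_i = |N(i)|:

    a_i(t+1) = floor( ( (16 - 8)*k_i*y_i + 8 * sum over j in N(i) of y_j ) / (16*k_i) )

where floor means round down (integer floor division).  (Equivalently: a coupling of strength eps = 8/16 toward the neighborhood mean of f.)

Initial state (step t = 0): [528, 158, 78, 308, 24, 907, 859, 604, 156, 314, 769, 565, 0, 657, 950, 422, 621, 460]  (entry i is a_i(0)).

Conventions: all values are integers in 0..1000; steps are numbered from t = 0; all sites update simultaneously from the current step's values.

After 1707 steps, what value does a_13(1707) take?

Answer: a_13(1707) = 621
Key observation: The state at step 11, [621, 621, 621, 621, 621, 621, 621, 621, 621, 621, 621, 621, 621, 621, 621, 621, 621, 621], reappears at step 12: the system is in a cycle of period 1 from step 11 on.  Therefore the state at step 1707 equals the state at step 11 + ((1707 - 11) mod 1) = 11, which is [621, 621, 621, 621, 621, 621, 621, 621, 621, 621, 621, 621, 621, 621, 621, 621, 621, 621].

Derivation:
t=0: [528, 158, 78, 308, 24, 907, 859, 604, 156, 314, 769, 565, 0, 657, 950, 422, 621, 460]
t=1: [580, 387, 322, 343, 226, 206, 372, 482, 473, 487, 538, 441, 310, 328, 371, 508, 635, 647]
t=2: [628, 617, 593, 556, 486, 484, 580, 648, 658, 658, 655, 630, 589, 585, 618, 636, 620, 614]
t=3: [620, 624, 637, 649, 657, 655, 636, 610, 596, 594, 600, 616, 633, 635, 624, 616, 619, 621]
t=4: [620, 617, 610, 601, 596, 599, 611, 625, 633, 635, 631, 623, 615, 613, 618, 622, 622, 621]
t=5: [621, 623, 628, 632, 634, 632, 626, 619, 613, 612, 614, 619, 624, 625, 623, 620, 620, 620]
t=6: [620, 619, 616, 614, 613, 614, 618, 622, 625, 625, 624, 622, 619, 618, 619, 620, 621, 621]
t=7: [621, 622, 623, 625, 625, 624, 622, 620, 618, 618, 619, 620, 621, 622, 622, 621, 621, 621]
t=8: [620, 620, 619, 618, 618, 619, 620, 621, 622, 622, 622, 621, 620, 620, 620, 620, 621, 621]
t=9: [621, 621, 622, 622, 622, 622, 621, 620, 620, 620, 620, 620, 621, 621, 621, 621, 621, 621]
t=10: [621, 620, 620, 620, 620, 620, 620, 621, 621, 621, 621, 621, 621, 621, 621, 621, 621, 621]
t=11: [621, 621, 621, 621, 621, 621, 621, 621, 621, 621, 621, 621, 621, 621, 621, 621, 621, 621]
t=12: [621, 621, 621, 621, 621, 621, 621, 621, 621, 621, 621, 621, 621, 621, 621, 621, 621, 621]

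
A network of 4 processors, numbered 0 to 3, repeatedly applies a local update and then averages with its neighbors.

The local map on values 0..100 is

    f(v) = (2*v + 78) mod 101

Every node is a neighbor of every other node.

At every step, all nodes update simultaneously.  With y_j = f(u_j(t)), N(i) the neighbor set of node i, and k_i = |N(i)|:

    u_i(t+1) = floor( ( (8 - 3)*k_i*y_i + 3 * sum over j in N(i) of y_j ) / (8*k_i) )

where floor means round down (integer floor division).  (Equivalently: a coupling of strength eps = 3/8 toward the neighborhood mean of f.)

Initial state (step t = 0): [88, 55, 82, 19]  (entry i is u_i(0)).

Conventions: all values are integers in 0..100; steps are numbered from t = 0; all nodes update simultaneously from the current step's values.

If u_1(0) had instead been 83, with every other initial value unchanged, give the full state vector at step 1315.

Answer: [47, 42, 41, 29]
Key observation: The state at step 4, [34, 29, 28, 16], reappears at step 13: the system is in a cycle of period 9 from step 4 on.  Therefore the state at step 1315 equals the state at step 4 + ((1315 - 4) mod 9) = 10, which is [47, 42, 41, 29].

Derivation:
t=0: [88, 83, 82, 19]
t=1: [44, 39, 38, 26]
t=2: [57, 52, 51, 39]
t=3: [83, 78, 77, 65]
t=4: [34, 29, 28, 16]
t=5: [37, 32, 31, 19]
t=6: [43, 38, 37, 25]
t=7: [55, 50, 49, 37]
t=8: [79, 74, 73, 61]
t=9: [39, 34, 33, 71]
t=10: [47, 42, 41, 29]
t=11: [63, 58, 57, 45]
t=12: [32, 78, 77, 65]
t=13: [34, 29, 28, 16]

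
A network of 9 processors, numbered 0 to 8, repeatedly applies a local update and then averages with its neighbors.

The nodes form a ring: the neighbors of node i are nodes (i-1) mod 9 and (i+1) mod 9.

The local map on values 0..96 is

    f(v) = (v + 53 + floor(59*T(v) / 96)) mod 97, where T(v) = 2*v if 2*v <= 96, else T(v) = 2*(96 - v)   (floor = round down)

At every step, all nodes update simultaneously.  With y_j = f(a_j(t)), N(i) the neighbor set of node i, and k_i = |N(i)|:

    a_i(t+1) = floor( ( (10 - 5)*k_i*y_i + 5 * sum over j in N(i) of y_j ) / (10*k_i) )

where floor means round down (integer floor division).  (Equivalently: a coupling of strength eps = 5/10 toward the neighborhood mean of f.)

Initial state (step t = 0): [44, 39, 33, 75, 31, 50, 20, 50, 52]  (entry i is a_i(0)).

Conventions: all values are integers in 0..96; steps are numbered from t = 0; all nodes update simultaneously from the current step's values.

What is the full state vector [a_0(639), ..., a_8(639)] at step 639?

Answer: [60, 60, 60, 60, 60, 60, 60, 60, 60]
Key observation: The state at step 6, [60, 60, 60, 60, 60, 60, 60, 60, 60], reappears at step 7: the system is in a cycle of period 1 from step 6 on.  Therefore the state at step 639 equals the state at step 6 + ((639 - 6) mod 1) = 6, which is [60, 60, 60, 60, 60, 60, 60, 60, 60].

Derivation:
t=0: [44, 39, 33, 75, 31, 50, 20, 50, 52]
t=1: [53, 41, 39, 41, 42, 37, 31, 46, 60]
t=2: [57, 49, 44, 46, 45, 37, 36, 50, 59]
t=3: [60, 59, 57, 56, 52, 42, 43, 55, 60]
t=4: [60, 60, 60, 61, 58, 52, 53, 58, 60]
t=5: [60, 60, 60, 60, 60, 61, 61, 60, 60]
t=6: [60, 60, 60, 60, 60, 60, 60, 60, 60]
t=7: [60, 60, 60, 60, 60, 60, 60, 60, 60]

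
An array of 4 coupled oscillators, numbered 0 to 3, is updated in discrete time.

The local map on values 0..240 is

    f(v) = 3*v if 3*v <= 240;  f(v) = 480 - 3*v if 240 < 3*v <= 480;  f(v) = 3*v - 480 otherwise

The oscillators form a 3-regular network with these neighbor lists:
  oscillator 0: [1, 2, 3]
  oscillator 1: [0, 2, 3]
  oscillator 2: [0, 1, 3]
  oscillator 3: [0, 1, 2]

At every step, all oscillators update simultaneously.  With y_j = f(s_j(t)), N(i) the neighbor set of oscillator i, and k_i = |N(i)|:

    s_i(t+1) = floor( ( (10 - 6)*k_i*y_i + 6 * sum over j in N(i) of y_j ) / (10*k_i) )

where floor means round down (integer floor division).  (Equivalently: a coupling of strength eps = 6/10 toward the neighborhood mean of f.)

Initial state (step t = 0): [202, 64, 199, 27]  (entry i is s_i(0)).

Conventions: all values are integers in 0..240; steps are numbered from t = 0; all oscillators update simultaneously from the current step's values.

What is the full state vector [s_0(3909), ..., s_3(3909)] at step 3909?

Answer: [213, 213, 213, 213]
Key observation: The state at step 10, [81, 81, 81, 81], reappears at step 18: the system is in a cycle of period 8 from step 10 on.  Therefore the state at step 3909 equals the state at step 10 + ((3909 - 10) mod 8) = 13, which is [213, 213, 213, 213].

Derivation:
t=0: [202, 64, 199, 27]
t=1: [128, 141, 126, 119]
t=2: [94, 87, 96, 100]
t=3: [197, 201, 196, 193]
t=4: [110, 112, 109, 108]
t=5: [150, 149, 151, 151]
t=6: [29, 30, 28, 28]
t=7: [86, 87, 85, 85]
t=8: [222, 222, 223, 223]
t=9: [187, 187, 187, 187]
t=10: [81, 81, 81, 81]
t=11: [237, 237, 237, 237]
t=12: [231, 231, 231, 231]
t=13: [213, 213, 213, 213]
t=14: [159, 159, 159, 159]
t=15: [3, 3, 3, 3]
t=16: [9, 9, 9, 9]
t=17: [27, 27, 27, 27]
t=18: [81, 81, 81, 81]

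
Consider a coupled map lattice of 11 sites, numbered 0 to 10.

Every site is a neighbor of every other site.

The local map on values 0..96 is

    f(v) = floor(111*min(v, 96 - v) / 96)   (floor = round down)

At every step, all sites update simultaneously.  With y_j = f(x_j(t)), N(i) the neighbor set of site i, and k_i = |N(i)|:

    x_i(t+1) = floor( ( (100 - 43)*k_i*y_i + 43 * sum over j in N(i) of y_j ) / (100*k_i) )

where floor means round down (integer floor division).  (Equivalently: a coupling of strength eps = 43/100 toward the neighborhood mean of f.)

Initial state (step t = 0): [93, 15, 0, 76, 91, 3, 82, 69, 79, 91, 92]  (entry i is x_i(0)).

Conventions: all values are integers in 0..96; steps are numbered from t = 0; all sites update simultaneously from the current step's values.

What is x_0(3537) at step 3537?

Simulating step by step:
t=0: [93, 15, 0, 76, 91, 3, 82, 69, 79, 91, 92]
t=1: [6, 14, 5, 17, 8, 6, 13, 21, 15, 8, 7]
t=2: [8, 14, 8, 15, 10, 8, 13, 18, 14, 10, 9]
t=3: [10, 14, 10, 15, 11, 10, 14, 16, 14, 11, 11]
t=4: [12, 14, 12, 15, 12, 12, 14, 16, 14, 12, 12]
t=5: [13, 15, 13, 15, 13, 13, 15, 16, 15, 13, 13]
t=6: [15, 16, 15, 16, 15, 15, 16, 17, 16, 15, 15]
t=7: [17, 17, 17, 17, 17, 17, 17, 18, 17, 17, 17]
t=8: [19, 19, 19, 19, 19, 19, 19, 19, 19, 19, 19]
t=9: [21, 21, 21, 21, 21, 21, 21, 21, 21, 21, 21]
t=10: [24, 24, 24, 24, 24, 24, 24, 24, 24, 24, 24]
t=11: [27, 27, 27, 27, 27, 27, 27, 27, 27, 27, 27]
t=12: [31, 31, 31, 31, 31, 31, 31, 31, 31, 31, 31]
t=13: [35, 35, 35, 35, 35, 35, 35, 35, 35, 35, 35]
t=14: [40, 40, 40, 40, 40, 40, 40, 40, 40, 40, 40]
t=15: [46, 46, 46, 46, 46, 46, 46, 46, 46, 46, 46]
t=16: [53, 53, 53, 53, 53, 53, 53, 53, 53, 53, 53]
t=17: [49, 49, 49, 49, 49, 49, 49, 49, 49, 49, 49]
t=18: [54, 54, 54, 54, 54, 54, 54, 54, 54, 54, 54]
t=19: [48, 48, 48, 48, 48, 48, 48, 48, 48, 48, 48]
t=20: [55, 55, 55, 55, 55, 55, 55, 55, 55, 55, 55]
t=21: [47, 47, 47, 47, 47, 47, 47, 47, 47, 47, 47]
t=22: [54, 54, 54, 54, 54, 54, 54, 54, 54, 54, 54]

Answer: x_0(3537) = 47
Key observation: The state at step 18, [54, 54, 54, 54, 54, 54, 54, 54, 54, 54, 54], reappears at step 22: the system is in a cycle of period 4 from step 18 on.  Therefore the state at step 3537 equals the state at step 18 + ((3537 - 18) mod 4) = 21, which is [47, 47, 47, 47, 47, 47, 47, 47, 47, 47, 47].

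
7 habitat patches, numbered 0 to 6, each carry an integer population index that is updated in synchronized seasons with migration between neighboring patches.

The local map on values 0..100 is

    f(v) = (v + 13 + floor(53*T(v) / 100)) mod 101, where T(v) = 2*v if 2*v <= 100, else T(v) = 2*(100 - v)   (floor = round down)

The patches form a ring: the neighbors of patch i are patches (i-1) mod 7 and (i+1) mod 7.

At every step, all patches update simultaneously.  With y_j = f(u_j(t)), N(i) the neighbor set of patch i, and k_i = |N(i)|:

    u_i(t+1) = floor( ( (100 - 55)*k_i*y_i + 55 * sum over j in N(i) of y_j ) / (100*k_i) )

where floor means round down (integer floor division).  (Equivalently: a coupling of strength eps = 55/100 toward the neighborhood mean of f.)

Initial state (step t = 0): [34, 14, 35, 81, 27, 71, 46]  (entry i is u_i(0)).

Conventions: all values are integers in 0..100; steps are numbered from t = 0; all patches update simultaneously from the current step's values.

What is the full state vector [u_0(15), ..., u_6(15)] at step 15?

Simulating step by step:
t=0: [34, 14, 35, 81, 27, 71, 46]
t=1: [50, 64, 53, 47, 37, 26, 29]
t=2: [30, 14, 12, 31, 60, 73, 54]
t=3: [48, 48, 48, 48, 30, 13, 30]
t=4: [27, 10, 10, 27, 46, 58, 46]
t=5: [41, 42, 42, 41, 25, 9, 25]
t=6: [88, 98, 98, 88, 64, 49, 64]
t=7: [12, 12, 12, 12, 12, 13, 12]
t=8: [37, 37, 37, 37, 37, 37, 37]
t=9: [89, 89, 89, 89, 89, 89, 89]
t=10: [12, 12, 12, 12, 12, 12, 12]
t=11: [37, 37, 37, 37, 37, 37, 37]
t=12: [89, 89, 89, 89, 89, 89, 89]
t=13: [12, 12, 12, 12, 12, 12, 12]
t=14: [37, 37, 37, 37, 37, 37, 37]
t=15: [89, 89, 89, 89, 89, 89, 89]

Answer: [89, 89, 89, 89, 89, 89, 89]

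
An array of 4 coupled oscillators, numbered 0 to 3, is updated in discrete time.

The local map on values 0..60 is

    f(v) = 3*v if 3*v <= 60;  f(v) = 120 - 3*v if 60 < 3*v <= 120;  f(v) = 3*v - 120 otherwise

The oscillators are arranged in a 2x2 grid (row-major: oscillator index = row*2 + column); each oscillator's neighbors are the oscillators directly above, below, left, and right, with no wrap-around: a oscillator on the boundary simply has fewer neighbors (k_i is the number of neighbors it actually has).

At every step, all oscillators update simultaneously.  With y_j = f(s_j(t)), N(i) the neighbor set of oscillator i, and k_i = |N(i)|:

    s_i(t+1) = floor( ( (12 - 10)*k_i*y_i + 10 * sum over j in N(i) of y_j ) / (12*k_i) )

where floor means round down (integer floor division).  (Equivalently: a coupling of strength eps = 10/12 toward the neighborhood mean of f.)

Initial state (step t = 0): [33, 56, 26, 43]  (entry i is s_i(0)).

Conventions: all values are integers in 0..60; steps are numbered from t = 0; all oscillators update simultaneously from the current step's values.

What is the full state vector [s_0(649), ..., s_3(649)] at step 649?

Answer: [16, 32, 32, 16]
Key observation: The state at step 8, [28, 44, 44, 28], reappears at step 10: the system is in a cycle of period 2 from step 8 on.  Therefore the state at step 649 equals the state at step 8 + ((649 - 8) mod 2) = 9, which is [16, 32, 32, 16].

Derivation:
t=0: [33, 56, 26, 43]
t=1: [41, 20, 19, 39]
t=2: [49, 12, 12, 49]
t=3: [34, 28, 28, 34]
t=4: [33, 21, 21, 33]
t=5: [51, 27, 27, 51]
t=6: [38, 34, 34, 38]
t=7: [16, 8, 8, 16]
t=8: [28, 44, 44, 28]
t=9: [16, 32, 32, 16]
t=10: [28, 44, 44, 28]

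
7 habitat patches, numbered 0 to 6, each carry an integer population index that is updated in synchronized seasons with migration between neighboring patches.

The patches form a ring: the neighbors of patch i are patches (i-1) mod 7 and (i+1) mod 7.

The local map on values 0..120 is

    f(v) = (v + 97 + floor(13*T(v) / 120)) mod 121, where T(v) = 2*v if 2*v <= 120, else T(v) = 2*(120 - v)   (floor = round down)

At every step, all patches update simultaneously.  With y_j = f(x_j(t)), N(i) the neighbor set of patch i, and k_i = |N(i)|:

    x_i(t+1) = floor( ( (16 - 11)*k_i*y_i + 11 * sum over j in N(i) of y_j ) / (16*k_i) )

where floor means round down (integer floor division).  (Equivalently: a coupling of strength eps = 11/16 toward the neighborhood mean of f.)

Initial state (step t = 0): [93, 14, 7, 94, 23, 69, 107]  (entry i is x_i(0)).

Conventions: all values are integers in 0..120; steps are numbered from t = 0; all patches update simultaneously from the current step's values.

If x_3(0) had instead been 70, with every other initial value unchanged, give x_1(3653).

Simulating step by step:
t=0: [93, 14, 7, 70, 23, 69, 107]
t=1: [91, 97, 91, 54, 39, 47, 71]
t=2: [68, 74, 63, 45, 32, 37, 54]
t=3: [51, 54, 46, 31, 21, 25, 38]
t=4: [33, 36, 28, 15, 6, 9, 22]
t=5: [12, 14, 49, 75, 108, 69, 42]
t=6: [83, 85, 70, 60, 66, 56, 65]
t=7: [62, 63, 57, 52, 48, 49, 54]
t=8: [47, 48, 45, 39, 36, 36, 42]
t=9: [31, 32, 28, 24, 20, 21, 26]
t=10: [11, 12, 9, 5, 2, 2, 7]
t=11: [108, 109, 107, 103, 100, 101, 104]
t=12: [85, 85, 84, 82, 81, 81, 83]
t=13: [67, 67, 67, 66, 65, 65, 66]
t=14: [53, 54, 53, 53, 52, 52, 53]
t=15: [40, 40, 40, 39, 39, 39, 39]
t=16: [23, 24, 23, 23, 23, 23, 23]
t=17: [3, 3, 3, 3, 3, 3, 3]
t=18: [100, 100, 100, 100, 100, 100, 100]
t=19: [80, 80, 80, 80, 80, 80, 80]
t=20: [64, 64, 64, 64, 64, 64, 64]
t=21: [52, 52, 52, 52, 52, 52, 52]
t=22: [39, 39, 39, 39, 39, 39, 39]
t=23: [23, 23, 23, 23, 23, 23, 23]
t=24: [3, 3, 3, 3, 3, 3, 3]

Answer: x_1(3653) = 64
Key observation: The state at step 17, [3, 3, 3, 3, 3, 3, 3], reappears at step 24: the system is in a cycle of period 7 from step 17 on.  Therefore the state at step 3653 equals the state at step 17 + ((3653 - 17) mod 7) = 20, which is [64, 64, 64, 64, 64, 64, 64].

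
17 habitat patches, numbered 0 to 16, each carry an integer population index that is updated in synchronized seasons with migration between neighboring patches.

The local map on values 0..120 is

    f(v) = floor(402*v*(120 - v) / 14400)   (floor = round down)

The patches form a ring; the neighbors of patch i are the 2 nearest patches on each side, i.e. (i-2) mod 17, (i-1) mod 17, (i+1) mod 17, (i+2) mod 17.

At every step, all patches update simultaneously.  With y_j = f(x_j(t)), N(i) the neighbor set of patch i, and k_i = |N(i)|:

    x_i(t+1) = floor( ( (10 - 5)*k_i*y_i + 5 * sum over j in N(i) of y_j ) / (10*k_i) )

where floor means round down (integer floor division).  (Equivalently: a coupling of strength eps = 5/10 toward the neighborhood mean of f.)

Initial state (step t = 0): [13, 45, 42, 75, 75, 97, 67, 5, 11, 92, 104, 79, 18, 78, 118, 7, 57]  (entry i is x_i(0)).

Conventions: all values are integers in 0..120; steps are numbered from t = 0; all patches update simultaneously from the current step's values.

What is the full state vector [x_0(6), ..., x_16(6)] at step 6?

Simulating step by step:
t=0: [13, 45, 42, 75, 75, 97, 67, 5, 11, 92, 104, 79, 18, 78, 118, 7, 57]
t=1: [57, 87, 85, 89, 90, 68, 75, 41, 45, 58, 53, 77, 54, 66, 36, 40, 70]
t=2: [93, 84, 83, 80, 81, 91, 91, 93, 94, 96, 97, 95, 96, 95, 90, 92, 92]
t=3: [73, 81, 83, 85, 84, 76, 73, 69, 67, 65, 63, 65, 65, 67, 71, 70, 73]
t=4: [93, 88, 86, 85, 86, 91, 94, 97, 98, 99, 99, 99, 98, 98, 97, 96, 94]
t=5: [71, 76, 79, 80, 78, 73, 68, 63, 60, 58, 58, 58, 59, 60, 62, 64, 68]
t=6: [96, 93, 91, 90, 92, 94, 97, 99, 99, 100, 100, 100, 100, 100, 99, 99, 97]

Answer: [96, 93, 91, 90, 92, 94, 97, 99, 99, 100, 100, 100, 100, 100, 99, 99, 97]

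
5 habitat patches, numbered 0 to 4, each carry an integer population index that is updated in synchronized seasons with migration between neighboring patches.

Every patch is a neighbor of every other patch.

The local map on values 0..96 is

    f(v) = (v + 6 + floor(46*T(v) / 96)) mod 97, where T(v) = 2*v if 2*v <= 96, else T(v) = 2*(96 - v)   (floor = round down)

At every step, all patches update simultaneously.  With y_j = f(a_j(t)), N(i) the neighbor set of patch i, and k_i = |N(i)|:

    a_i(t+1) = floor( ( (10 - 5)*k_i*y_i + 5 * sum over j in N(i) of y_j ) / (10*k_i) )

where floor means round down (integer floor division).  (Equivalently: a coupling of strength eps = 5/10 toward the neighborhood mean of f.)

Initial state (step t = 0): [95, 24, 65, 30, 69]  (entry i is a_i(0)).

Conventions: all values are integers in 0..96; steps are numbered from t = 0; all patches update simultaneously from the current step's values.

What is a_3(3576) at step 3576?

Answer: a_3(3576) = 11
Key observation: The state at step 3, [3, 3, 3, 3, 3], reappears at step 7: the system is in a cycle of period 4 from step 3 on.  Therefore the state at step 3576 equals the state at step 3 + ((3576 - 3) mod 4) = 4, which is [11, 11, 11, 11, 11].

Derivation:
t=0: [95, 24, 65, 30, 69]
t=1: [17, 35, 17, 39, 17]
t=2: [48, 61, 48, 64, 48]
t=3: [3, 3, 3, 3, 3]
t=4: [11, 11, 11, 11, 11]
t=5: [27, 27, 27, 27, 27]
t=6: [58, 58, 58, 58, 58]
t=7: [3, 3, 3, 3, 3]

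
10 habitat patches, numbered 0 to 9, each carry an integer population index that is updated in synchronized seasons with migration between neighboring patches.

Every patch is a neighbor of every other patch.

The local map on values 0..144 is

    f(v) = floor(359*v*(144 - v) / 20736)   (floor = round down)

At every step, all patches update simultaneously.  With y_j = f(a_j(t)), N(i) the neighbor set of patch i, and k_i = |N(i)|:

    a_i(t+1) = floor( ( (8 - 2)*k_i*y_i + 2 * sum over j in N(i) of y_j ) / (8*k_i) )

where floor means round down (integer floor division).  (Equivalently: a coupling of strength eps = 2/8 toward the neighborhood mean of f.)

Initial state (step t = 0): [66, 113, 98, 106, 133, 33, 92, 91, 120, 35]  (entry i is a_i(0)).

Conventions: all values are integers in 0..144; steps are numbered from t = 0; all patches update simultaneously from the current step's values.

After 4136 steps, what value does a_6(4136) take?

Answer: a_6(4136) = 86
Key observation: The state at step 5, [86, 86, 86, 86, 86, 86, 86, 86, 86, 86], reappears at step 6: the system is in a cycle of period 1 from step 5 on.  Therefore the state at step 4136 equals the state at step 5 + ((4136 - 5) mod 1) = 5, which is [86, 86, 86, 86, 86, 86, 86, 86, 86, 86].

Derivation:
t=0: [66, 113, 98, 106, 133, 33, 92, 91, 120, 35]
t=1: [82, 61, 74, 68, 36, 63, 77, 78, 53, 66]
t=2: [87, 86, 88, 88, 72, 87, 88, 88, 83, 88]
t=3: [85, 85, 85, 85, 88, 85, 85, 85, 86, 85]
t=4: [85, 85, 85, 85, 85, 85, 85, 85, 85, 85]
t=5: [86, 86, 86, 86, 86, 86, 86, 86, 86, 86]
t=6: [86, 86, 86, 86, 86, 86, 86, 86, 86, 86]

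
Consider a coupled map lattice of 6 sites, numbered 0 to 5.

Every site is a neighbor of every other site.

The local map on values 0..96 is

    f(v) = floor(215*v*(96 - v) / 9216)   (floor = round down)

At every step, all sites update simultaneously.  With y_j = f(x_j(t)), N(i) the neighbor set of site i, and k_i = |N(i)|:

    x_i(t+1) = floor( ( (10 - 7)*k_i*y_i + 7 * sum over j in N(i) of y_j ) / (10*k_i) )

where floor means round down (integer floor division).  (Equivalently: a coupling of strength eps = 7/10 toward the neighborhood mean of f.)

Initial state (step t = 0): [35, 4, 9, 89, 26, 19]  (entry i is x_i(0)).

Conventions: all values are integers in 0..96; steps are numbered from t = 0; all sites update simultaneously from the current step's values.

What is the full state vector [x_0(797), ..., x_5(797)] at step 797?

Simulating step by step:
t=0: [35, 4, 9, 89, 26, 19]
t=1: [30, 24, 25, 25, 29, 28]
t=2: [43, 42, 42, 42, 43, 43]
t=3: [52, 52, 52, 52, 52, 52]
t=4: [53, 53, 53, 53, 53, 53]
t=5: [53, 53, 53, 53, 53, 53]

Answer: [53, 53, 53, 53, 53, 53]
Key observation: The state at step 4, [53, 53, 53, 53, 53, 53], reappears at step 5: the system is in a cycle of period 1 from step 4 on.  Therefore the state at step 797 equals the state at step 4 + ((797 - 4) mod 1) = 4, which is [53, 53, 53, 53, 53, 53].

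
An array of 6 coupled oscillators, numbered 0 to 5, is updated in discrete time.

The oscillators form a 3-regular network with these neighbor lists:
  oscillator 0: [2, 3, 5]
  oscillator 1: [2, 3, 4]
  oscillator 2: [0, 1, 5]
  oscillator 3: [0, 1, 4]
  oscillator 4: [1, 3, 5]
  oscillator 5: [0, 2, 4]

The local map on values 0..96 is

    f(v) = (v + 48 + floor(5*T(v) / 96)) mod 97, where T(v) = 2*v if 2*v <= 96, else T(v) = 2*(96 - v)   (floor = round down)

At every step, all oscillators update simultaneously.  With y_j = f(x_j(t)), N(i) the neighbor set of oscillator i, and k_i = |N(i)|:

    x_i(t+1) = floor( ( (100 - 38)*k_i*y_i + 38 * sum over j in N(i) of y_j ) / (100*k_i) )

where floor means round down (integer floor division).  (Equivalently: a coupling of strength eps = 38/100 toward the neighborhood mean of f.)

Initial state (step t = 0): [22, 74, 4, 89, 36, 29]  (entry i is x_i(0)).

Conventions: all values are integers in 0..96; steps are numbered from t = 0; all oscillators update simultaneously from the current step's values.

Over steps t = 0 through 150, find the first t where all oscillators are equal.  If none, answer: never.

Answer: 20
Key observation: Synchronization is absorbing here: once all oscillators are equal they stay equal, and step 20 is the first all-equal step.

Derivation:
t=0: [22, 74, 4, 89, 36, 29]  (not all equal)
t=1: [66, 39, 54, 48, 72, 76]  (not all equal)
t=2: [17, 61, 23, 19, 31, 24]  (not all equal)
t=3: [68, 37, 64, 62, 70, 73]  (not all equal)
t=4: [20, 61, 28, 26, 30, 23]  (not all equal)
t=5: [72, 39, 68, 68, 70, 74]  (not all equal)
t=6: [24, 64, 31, 30, 31, 25]  (not all equal)
t=7: [76, 42, 71, 72, 72, 76]  (not all equal)
t=8: [27, 67, 34, 34, 34, 27]  (not all equal)
t=9: [79, 45, 74, 75, 75, 79]  (not all equal)
t=10: [30, 10, 24, 24, 24, 30]  (not all equal)
t=11: [79, 64, 73, 72, 72, 79]  (not all equal)
t=12: [29, 20, 26, 24, 24, 29]  (not all equal)
t=13: [78, 71, 76, 74, 74, 78]  (not all equal)
t=14: [29, 25, 28, 27, 27, 29]  (not all equal)
t=15: [79, 75, 78, 77, 77, 79]  (not all equal)
t=16: [30, 28, 30, 29, 29, 30]  (not all equal)
t=17: [80, 78, 80, 79, 79, 80]  (not all equal)
t=18: [31, 30, 31, 31, 31, 31]  (not all equal)
t=19: [82, 81, 81, 81, 81, 82]  (not all equal)
t=20: [33, 33, 33, 33, 33, 33]  (all equal)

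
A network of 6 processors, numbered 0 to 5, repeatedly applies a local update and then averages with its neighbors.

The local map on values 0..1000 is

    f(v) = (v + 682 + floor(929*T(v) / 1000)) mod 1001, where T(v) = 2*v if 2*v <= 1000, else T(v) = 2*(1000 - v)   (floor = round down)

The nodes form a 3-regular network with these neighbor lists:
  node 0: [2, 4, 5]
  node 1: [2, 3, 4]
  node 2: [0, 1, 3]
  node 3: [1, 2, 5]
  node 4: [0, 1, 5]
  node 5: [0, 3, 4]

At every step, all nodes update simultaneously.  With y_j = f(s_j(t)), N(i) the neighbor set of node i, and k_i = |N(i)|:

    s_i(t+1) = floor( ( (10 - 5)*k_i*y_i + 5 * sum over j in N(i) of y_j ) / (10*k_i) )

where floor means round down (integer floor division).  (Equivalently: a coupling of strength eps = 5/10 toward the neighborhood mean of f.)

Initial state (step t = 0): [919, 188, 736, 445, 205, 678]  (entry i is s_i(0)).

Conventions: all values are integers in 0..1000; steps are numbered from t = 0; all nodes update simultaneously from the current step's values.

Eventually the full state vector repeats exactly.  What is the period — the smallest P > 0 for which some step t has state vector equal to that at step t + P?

Answer: 2
Key observation: The state at step 22, [826, 826, 826, 826, 826, 826], reappears at step 24 — and no state repeats earlier — so the cycle the system enters has period 2.

Derivation:
t=0: [919, 188, 736, 445, 205, 678]
t=1: [730, 463, 773, 823, 453, 806]
t=2: [905, 448, 728, 703, 781, 876]
t=3: [809, 933, 900, 911, 852, 821]
t=4: [823, 757, 772, 768, 806, 818]
t=5: [842, 878, 871, 873, 849, 845]
t=6: [810, 790, 793, 792, 807, 809]
t=7: [846, 857, 856, 856, 847, 846]
t=8: [811, 804, 805, 805, 810, 811]
t=9: [844, 847, 847, 847, 844, 844]
t=10: [813, 812, 812, 812, 813, 813]
t=11: [841, 841, 841, 841, 841, 841]
t=12: [817, 817, 817, 817, 817, 817]
t=13: [838, 838, 838, 838, 838, 838]
t=14: [819, 819, 819, 819, 819, 819]
t=15: [836, 836, 836, 836, 836, 836]
t=16: [821, 821, 821, 821, 821, 821]
t=17: [834, 834, 834, 834, 834, 834]
t=18: [823, 823, 823, 823, 823, 823]
t=19: [832, 832, 832, 832, 832, 832]
t=20: [825, 825, 825, 825, 825, 825]
t=21: [831, 831, 831, 831, 831, 831]
t=22: [826, 826, 826, 826, 826, 826]
t=23: [830, 830, 830, 830, 830, 830]
t=24: [826, 826, 826, 826, 826, 826]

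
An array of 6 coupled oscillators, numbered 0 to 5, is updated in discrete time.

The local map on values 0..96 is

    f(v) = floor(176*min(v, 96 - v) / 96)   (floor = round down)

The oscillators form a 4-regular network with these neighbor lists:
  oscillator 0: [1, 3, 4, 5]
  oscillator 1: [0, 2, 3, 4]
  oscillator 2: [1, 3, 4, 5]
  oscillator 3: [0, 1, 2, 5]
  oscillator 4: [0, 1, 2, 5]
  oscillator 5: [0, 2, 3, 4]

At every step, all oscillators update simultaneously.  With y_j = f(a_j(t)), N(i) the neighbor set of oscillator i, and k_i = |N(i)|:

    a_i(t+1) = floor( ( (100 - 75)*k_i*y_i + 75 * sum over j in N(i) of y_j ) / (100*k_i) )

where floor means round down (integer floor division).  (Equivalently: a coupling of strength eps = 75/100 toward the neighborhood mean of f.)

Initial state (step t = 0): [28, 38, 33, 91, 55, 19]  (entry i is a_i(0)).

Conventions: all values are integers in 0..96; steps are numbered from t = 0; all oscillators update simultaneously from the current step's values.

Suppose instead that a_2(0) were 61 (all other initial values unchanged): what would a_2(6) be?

Answer: a_2(6) = 49
Key observation: This trace re-runs the system from the modified initial state.

Derivation:
t=0: [28, 38, 61, 91, 55, 19]
t=1: [47, 54, 51, 43, 59, 45]
t=2: [78, 77, 77, 80, 78, 79]
t=3: [32, 32, 32, 32, 33, 31]
t=4: [58, 58, 58, 57, 58, 57]
t=5: [69, 69, 69, 69, 69, 69]
t=6: [49, 49, 49, 49, 49, 49]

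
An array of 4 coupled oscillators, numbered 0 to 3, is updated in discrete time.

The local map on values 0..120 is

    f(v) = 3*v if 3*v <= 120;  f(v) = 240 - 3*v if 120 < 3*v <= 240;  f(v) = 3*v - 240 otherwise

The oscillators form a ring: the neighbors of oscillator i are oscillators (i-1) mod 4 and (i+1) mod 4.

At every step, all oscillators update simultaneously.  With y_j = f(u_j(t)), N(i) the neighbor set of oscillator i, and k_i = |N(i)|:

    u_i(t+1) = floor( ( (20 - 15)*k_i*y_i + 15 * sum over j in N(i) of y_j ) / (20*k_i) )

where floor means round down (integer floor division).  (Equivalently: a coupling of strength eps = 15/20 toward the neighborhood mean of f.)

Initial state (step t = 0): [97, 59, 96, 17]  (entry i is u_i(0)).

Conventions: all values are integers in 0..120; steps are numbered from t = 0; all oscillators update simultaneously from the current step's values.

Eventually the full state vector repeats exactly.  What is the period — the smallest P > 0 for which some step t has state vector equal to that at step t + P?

Simulating step by step:
t=0: [97, 59, 96, 17]
t=1: [55, 52, 54, 49]
t=2: [85, 78, 85, 80]
t=3: [6, 12, 6, 11]
t=4: [30, 22, 30, 21]
t=5: [70, 84, 70, 83]
t=6: [15, 25, 15, 24]
t=7: [66, 52, 66, 51]
t=8: [74, 52, 74, 53]
t=9: [66, 34, 66, 33]
t=10: [85, 57, 85, 56]
t=11: [56, 28, 56, 29]
t=12: [82, 75, 82, 75]
t=13: [12, 8, 12, 8]
t=14: [27, 33, 27, 33]
t=15: [94, 85, 94, 85]
t=16: [21, 35, 21, 35]
t=17: [94, 73, 94, 73]
t=18: [26, 36, 26, 36]
t=19: [100, 85, 100, 85]
t=20: [26, 48, 26, 48]
t=21: [91, 82, 91, 82]
t=22: [12, 26, 12, 26]
t=23: [67, 46, 67, 46]
t=24: [86, 54, 86, 54]
t=25: [63, 33, 63, 33]
t=26: [87, 63, 87, 63]
t=27: [43, 28, 43, 28]
t=28: [90, 104, 90, 104]
t=29: [61, 40, 61, 40]
t=30: [104, 72, 104, 72]
t=31: [36, 60, 36, 60]
t=32: [72, 96, 72, 96]
t=33: [42, 30, 42, 30]
t=34: [96, 108, 96, 108]
t=35: [75, 57, 75, 57]
t=36: [55, 28, 55, 28]
t=37: [81, 77, 81, 77]
t=38: [7, 4, 7, 4]
t=39: [14, 18, 14, 18]
t=40: [51, 45, 51, 45]
t=41: [100, 91, 100, 91]
t=42: [39, 53, 39, 53]
t=43: [90, 108, 90, 108]
t=44: [70, 43, 70, 43]
t=45: [90, 50, 90, 50]
t=46: [75, 45, 75, 45]
t=47: [82, 37, 82, 37]
t=48: [84, 32, 84, 32]
t=49: [75, 33, 75, 33]
t=50: [78, 36, 78, 36]
t=51: [82, 31, 82, 31]
t=52: [71, 27, 71, 27]
t=53: [67, 40, 67, 40]
t=54: [99, 59, 99, 59]
t=55: [61, 58, 61, 58]
t=56: [63, 59, 63, 59]
t=57: [60, 54, 60, 54]
t=58: [73, 64, 73, 64]
t=59: [41, 27, 41, 27]
t=60: [90, 108, 90, 108]

Answer: 17
Key observation: The state at step 43, [90, 108, 90, 108], reappears at step 60 — and no state repeats earlier — so the cycle the system enters has period 17.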